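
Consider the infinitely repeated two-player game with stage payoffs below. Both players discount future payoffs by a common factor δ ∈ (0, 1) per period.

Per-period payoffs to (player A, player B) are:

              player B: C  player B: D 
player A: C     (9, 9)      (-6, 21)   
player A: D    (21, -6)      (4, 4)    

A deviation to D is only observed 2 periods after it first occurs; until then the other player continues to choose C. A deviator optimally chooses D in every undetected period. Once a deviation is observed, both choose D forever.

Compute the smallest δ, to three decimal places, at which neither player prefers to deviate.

The best deviation is to choose D for all 2 undetected periods, earning 21 each, then 4 forever once detected.
Deviation value: 21(1−δ^2)/(1−δ) + 4δ^2/(1−δ); cooperation value: 9/(1−δ).
IC: 9 ≥ 21(1−δ^2) + 4δ^2 = 21 − 17δ^2.
So δ^2 ≥ 12/17, giving δ ≥ (12/17)^(1/2) ≈ 0.840.

0.840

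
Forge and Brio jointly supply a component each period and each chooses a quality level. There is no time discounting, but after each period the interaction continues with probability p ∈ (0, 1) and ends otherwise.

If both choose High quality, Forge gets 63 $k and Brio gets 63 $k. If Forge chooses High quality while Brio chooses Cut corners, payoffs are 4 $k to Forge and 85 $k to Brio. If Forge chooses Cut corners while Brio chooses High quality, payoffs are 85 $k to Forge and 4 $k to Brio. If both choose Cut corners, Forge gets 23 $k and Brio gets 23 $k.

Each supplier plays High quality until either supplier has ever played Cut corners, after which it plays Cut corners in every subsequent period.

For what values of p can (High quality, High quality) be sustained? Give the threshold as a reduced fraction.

11/31

Expected cooperation value is 63 + p·63 + p²·63 + … = 63/(1−p); deviation gives 85 + p·23/(1−p).
63 ≥ 85(1−p) + 23p ⇒ 62p ≥ 22 ⇒ p ≥ 22/62 = 11/31.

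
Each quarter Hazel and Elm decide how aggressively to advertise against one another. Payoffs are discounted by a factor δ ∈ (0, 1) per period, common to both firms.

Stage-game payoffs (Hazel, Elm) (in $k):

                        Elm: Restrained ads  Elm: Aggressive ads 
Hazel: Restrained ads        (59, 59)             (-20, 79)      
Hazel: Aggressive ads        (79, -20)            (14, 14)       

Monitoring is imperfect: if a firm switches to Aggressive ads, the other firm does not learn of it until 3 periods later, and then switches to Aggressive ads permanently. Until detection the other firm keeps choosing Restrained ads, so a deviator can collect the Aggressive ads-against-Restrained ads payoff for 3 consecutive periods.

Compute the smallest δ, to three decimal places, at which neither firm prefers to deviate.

A deviator earns 79 for 3 periods, then 14 forever; cooperating earns 59 forever. Multiplying the IC by (1−δ):
59 ≥ 79(1−δ^3) + 14δ^3, so 65·δ^3 ≥ 20 and δ^3 ≥ 4/13.
δ ≥ (4/13)^(1/3) ≈ 0.675.

0.675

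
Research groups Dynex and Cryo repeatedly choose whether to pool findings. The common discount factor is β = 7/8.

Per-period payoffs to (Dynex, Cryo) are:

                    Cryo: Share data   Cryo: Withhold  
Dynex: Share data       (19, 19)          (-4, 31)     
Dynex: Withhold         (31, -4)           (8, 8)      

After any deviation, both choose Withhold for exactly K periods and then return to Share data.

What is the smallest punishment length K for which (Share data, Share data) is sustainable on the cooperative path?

2

Need Σ_{k=1}^{K} β^k ≥ (31−19)/(19−8) = 1.0909 at β = 7/8.
At K = 1 the sum is 0.8750 < 1.0909; at K = 2 it is 1.6406 ≥ 1.0909.
So the minimum punishment length is K = 2.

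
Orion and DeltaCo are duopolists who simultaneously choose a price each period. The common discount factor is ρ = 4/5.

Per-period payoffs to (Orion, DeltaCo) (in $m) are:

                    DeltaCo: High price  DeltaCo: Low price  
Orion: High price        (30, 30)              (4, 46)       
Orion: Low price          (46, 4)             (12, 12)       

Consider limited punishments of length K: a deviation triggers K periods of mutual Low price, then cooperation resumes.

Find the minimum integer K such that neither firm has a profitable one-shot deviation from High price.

2

Need Σ_{k=1}^{K} ρ^k ≥ (46−30)/(30−12) = 0.8889 at ρ = 4/5.
At K = 1 the sum is 0.8000 < 0.8889; at K = 2 it is 1.4400 ≥ 0.8889.
So the minimum punishment length is K = 2.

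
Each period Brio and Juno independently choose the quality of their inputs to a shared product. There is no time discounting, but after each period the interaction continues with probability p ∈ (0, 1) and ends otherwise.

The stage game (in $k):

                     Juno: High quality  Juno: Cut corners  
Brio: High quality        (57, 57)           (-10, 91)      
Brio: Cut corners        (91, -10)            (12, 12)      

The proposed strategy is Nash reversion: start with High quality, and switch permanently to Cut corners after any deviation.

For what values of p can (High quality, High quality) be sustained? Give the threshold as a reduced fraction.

With no time discounting, the continuation probability p plays the role of the discount factor.
Grim-trigger IC: 57/(1−p) ≥ 91 + 12p/(1−p) ⇒ p ≥ (91−57)/(91−12) = 34/79.

34/79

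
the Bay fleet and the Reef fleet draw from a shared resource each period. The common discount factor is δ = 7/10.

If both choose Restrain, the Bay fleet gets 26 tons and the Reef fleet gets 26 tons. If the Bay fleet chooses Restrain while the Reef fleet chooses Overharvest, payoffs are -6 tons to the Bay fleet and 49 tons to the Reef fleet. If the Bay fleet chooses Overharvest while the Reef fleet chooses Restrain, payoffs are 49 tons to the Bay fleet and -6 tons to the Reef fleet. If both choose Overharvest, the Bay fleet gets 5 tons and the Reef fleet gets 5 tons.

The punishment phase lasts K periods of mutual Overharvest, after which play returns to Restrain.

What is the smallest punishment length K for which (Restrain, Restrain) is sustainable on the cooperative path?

Need Σ_{k=1}^{K} δ^k ≥ (49−26)/(26−5) = 1.0952 at δ = 7/10.
At K = 1 the sum is 0.7000 < 1.0952; at K = 2 it is 1.1900 ≥ 1.0952.
So the minimum punishment length is K = 2.

2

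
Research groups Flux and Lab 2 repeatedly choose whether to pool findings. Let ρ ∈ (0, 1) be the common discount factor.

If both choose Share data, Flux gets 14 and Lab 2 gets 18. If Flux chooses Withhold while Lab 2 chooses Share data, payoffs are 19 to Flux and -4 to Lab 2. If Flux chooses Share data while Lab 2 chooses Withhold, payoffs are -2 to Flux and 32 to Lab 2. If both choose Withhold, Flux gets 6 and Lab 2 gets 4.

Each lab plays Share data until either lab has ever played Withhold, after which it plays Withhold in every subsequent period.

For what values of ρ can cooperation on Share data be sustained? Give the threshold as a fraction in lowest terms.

For Flux: deviation gain 19−14 = 5, per-period punishment loss 14−6 = 8. IC gives ρ ≥ 5/13.
For Lab 2: gain 14, loss 14 per period, so ρ ≥ 14/28 = 1/2.
The tighter constraint is Lab 2's, so cooperation needs ρ ≥ 1/2.

1/2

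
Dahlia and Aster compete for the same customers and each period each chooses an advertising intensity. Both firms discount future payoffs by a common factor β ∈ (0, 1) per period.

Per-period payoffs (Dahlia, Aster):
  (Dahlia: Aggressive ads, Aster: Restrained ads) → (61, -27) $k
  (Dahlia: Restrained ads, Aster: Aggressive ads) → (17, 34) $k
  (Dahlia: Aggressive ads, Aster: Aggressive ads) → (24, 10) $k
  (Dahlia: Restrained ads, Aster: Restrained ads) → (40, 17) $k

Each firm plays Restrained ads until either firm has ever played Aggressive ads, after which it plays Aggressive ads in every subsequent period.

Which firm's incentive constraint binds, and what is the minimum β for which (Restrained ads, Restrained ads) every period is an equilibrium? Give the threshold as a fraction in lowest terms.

Aster; β ≥ 17/24

For Dahlia: deviation gain 61−40 = 21, per-period punishment loss 40−24 = 16. IC gives β ≥ 21/37.
For Aster: gain 17, loss 7 per period, so β ≥ 17/24.
The tighter constraint is Aster's, so cooperation needs β ≥ 17/24.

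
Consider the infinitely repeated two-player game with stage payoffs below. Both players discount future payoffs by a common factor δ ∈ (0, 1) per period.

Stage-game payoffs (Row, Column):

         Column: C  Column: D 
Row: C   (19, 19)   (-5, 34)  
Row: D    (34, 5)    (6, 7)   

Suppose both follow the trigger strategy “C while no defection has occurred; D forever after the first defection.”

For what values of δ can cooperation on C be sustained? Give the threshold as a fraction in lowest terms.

Row's threshold: (34−19)/(34−6) = 15/28.
Column's threshold: (34−19)/(34−7) = 5/9.
15/28 < 5/9, so Column binds and δ* = 5/9.

5/9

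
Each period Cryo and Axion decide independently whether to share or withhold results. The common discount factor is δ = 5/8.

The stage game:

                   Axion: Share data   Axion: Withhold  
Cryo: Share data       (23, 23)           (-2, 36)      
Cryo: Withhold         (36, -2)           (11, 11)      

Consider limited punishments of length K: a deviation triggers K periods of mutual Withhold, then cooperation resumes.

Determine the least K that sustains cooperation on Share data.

3

No profitable deviation requires (23−11)(δ+…+δ^K) ≥ 36−23, i.e. δ+…+δ^K ≥ 13/12 ≈ 1.0833.
With δ = 5/8, the partial sums are K=1: 0.6250, K=2: 1.0156, K=3: 1.2598.
K = 3 is the first length at which the sum reaches 1.0833.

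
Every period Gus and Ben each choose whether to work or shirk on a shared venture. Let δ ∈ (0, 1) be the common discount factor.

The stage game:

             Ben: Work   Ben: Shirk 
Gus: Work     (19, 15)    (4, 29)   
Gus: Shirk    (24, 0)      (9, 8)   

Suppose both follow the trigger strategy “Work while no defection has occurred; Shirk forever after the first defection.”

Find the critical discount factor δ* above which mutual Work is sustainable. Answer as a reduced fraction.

2/3

Gus: cooperation gives 19 each period; deviation gives 24 once then 9 forever.
  19/(1−δ) ≥ 24 + 9δ/(1−δ) ⇒ δ ≥ 5/15 = 1/3.
Ben: cooperation gives 15 each period; deviation gives 29 once then 8 forever.
  δ ≥ 14/21 = 2/3.
Both must hold, so the binding constraint is Ben's: δ ≥ 2/3.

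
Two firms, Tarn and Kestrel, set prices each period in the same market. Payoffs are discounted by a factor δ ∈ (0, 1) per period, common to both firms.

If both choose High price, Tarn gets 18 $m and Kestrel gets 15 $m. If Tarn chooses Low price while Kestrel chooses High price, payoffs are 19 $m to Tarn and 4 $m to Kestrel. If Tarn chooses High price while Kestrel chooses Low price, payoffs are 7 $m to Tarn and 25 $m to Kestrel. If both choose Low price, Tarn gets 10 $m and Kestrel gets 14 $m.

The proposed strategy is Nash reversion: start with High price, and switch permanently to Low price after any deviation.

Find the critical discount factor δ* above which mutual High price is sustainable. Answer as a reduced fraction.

10/11

For Tarn: deviation gain 19−18 = 1, per-period punishment loss 18−10 = 8. IC gives δ ≥ 1/9.
For Kestrel: gain 10, loss 1 per period, so δ ≥ 10/11.
The tighter constraint is Kestrel's, so cooperation needs δ ≥ 10/11.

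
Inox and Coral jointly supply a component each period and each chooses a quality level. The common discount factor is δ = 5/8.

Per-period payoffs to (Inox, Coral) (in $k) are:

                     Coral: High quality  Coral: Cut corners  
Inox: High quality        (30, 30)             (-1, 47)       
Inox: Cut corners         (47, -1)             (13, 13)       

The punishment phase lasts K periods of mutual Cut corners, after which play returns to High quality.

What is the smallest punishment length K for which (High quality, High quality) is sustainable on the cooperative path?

IC: δ(1−δ^K)/(1−δ) ≥ (47−30)/(30−13) = 1.
With δ = 5/8: need 1 − δ^K ≥ 1·(1−5/8)/(5/8), i.e. δ^K ≤ 0.4000.
Since (5/8)^1 = 0.6250 and (5/8)^2 = 0.3906, the smallest such K is 2.

2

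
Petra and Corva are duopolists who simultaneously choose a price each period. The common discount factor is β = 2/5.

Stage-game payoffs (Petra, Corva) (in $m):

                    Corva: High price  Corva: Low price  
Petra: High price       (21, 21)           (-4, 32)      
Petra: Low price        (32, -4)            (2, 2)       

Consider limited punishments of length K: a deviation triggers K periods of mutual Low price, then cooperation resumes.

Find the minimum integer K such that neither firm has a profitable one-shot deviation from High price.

3

Need Σ_{k=1}^{K} β^k ≥ (32−21)/(21−2) = 0.5789 at β = 2/5.
At K = 2 the sum is 0.5600 < 0.5789; at K = 3 it is 0.6240 ≥ 0.5789.
So the minimum punishment length is K = 3.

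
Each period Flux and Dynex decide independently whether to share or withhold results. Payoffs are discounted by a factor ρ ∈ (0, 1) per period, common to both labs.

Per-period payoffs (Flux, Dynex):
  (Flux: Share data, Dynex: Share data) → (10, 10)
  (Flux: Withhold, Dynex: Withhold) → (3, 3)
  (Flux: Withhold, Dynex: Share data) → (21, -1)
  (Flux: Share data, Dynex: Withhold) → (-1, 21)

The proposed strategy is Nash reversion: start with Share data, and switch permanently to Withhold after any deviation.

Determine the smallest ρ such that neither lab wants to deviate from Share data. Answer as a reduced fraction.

10/(1−ρ) ≥ 21 + 3ρ/(1−ρ)
10 ≥ 21 − 18ρ
ρ ≥ 11/18.

11/18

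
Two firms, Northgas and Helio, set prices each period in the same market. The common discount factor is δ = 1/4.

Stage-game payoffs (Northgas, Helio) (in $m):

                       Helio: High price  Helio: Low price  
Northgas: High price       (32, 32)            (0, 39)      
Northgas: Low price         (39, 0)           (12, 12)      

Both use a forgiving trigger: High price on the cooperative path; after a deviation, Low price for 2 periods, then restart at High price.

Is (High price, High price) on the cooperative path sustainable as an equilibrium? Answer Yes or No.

A one-shot deviation gives 39 now, then 12 for 2 periods, then back to 32.
Gain from deviating: (39−32) today; loss: (32−12) in each of the next 2 periods.
No-deviation condition: (32−12)(δ+…+δ^2) ≥ 39−32, i.e. δ+…+δ^2 ≥ 7/20.
At δ = 1/4: δ+…+δ^2 = 0.3125 < 0.3500.
So cooperation is not sustainable.

No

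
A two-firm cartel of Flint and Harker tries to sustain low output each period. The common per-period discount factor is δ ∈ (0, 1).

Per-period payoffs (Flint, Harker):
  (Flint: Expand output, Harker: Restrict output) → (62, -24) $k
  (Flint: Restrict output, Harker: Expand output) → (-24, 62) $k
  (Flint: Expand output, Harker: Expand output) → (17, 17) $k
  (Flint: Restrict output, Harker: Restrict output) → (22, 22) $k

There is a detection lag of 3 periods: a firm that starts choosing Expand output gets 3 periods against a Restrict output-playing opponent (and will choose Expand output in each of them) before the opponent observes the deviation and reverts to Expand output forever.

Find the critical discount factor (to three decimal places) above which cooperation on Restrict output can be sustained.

0.961

The best deviation is to choose Expand output for all 3 undetected periods, earning 62 each, then 17 forever once detected.
Deviation value: 62(1−δ^3)/(1−δ) + 17δ^3/(1−δ); cooperation value: 22/(1−δ).
IC: 22 ≥ 62(1−δ^3) + 17δ^3 = 62 − 45δ^3.
So δ^3 ≥ 40/45 = 8/9, giving δ ≥ (8/9)^(1/3) ≈ 0.961.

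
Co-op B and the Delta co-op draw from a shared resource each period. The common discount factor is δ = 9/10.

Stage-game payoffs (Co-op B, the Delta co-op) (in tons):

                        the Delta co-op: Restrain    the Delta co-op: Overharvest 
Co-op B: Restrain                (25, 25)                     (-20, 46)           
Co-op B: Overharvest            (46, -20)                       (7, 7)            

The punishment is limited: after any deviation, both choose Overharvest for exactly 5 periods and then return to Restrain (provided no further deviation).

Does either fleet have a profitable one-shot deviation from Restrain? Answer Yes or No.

No

Comparing payoff streams over the 6 periods until play realigns: cooperate → 25(1+δ+…+δ^5); deviate → 46 + 7(δ+…+δ^5).
Cooperation is sustained iff (25−7)(δ+…+δ^5) ≥ 46−25.
δ+…+δ^5 = 9/10·(1−(9/10)^5)/(1−9/10) = 3.6856, and (46−25)/(25−7) = 1.1667.
3.6856 ≥ 1.1667, so cooperation is sustainable.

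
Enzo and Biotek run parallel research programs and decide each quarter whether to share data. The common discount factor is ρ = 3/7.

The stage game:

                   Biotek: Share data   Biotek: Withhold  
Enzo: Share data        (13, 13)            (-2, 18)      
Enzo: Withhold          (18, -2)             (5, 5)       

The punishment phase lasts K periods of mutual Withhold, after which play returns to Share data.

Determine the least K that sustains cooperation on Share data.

3

Need Σ_{k=1}^{K} ρ^k ≥ (18−13)/(13−5) = 0.6250 at ρ = 3/7.
At K = 2 the sum is 0.6122 < 0.6250; at K = 3 it is 0.6910 ≥ 0.6250.
So the minimum punishment length is K = 3.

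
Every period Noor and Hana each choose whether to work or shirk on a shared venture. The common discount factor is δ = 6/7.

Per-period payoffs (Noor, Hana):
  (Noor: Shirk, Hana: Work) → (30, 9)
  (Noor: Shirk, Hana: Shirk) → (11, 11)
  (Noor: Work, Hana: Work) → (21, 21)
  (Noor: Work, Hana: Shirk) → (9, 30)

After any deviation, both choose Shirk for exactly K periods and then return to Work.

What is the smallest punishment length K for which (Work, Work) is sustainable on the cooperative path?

2

No profitable deviation requires (21−11)(δ+…+δ^K) ≥ 30−21, i.e. δ+…+δ^K ≥ 9/10 ≈ 0.9000.
With δ = 6/7, the partial sums are K=1: 0.8571, K=2: 1.5918.
K = 2 is the first length at which the sum reaches 0.9000.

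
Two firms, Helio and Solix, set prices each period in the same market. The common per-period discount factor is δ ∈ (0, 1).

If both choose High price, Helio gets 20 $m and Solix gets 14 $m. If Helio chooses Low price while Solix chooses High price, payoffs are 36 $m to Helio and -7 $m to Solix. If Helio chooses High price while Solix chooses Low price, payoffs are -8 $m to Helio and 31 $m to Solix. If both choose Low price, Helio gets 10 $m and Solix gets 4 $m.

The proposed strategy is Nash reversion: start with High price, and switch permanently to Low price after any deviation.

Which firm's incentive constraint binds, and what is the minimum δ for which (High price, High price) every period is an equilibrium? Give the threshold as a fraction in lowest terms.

For Helio: deviation gain 36−20 = 16, per-period punishment loss 20−10 = 10. IC gives δ ≥ 16/26 = 8/13.
For Solix: gain 17, loss 10 per period, so δ ≥ 17/27.
The tighter constraint is Solix's, so cooperation needs δ ≥ 17/27.

Solix; δ ≥ 17/27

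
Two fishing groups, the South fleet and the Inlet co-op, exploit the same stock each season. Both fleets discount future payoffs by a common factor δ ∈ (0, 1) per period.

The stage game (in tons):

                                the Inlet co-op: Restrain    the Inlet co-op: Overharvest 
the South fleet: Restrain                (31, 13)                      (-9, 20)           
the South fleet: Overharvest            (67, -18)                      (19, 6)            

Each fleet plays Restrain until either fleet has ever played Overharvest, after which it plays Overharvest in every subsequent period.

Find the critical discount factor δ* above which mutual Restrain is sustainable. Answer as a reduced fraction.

3/4

the South fleet: cooperation gives 31 each period; deviation gives 67 once then 19 forever.
  31/(1−δ) ≥ 67 + 19δ/(1−δ) ⇒ δ ≥ 36/48 = 3/4.
the Inlet co-op: cooperation gives 13 each period; deviation gives 20 once then 6 forever.
  δ ≥ 7/14 = 1/2.
Both must hold, so the binding constraint is the South fleet's: δ ≥ 3/4.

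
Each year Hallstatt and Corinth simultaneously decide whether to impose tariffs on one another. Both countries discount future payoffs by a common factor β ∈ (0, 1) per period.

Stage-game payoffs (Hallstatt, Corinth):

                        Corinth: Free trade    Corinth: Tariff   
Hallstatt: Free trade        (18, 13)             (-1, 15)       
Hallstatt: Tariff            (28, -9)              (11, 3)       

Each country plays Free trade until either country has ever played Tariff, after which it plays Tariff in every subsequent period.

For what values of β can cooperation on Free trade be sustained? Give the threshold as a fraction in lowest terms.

10/17

Hallstatt: cooperation gives 18 each period; deviation gives 28 once then 11 forever.
  18/(1−β) ≥ 28 + 11β/(1−β) ⇒ β ≥ 10/17.
Corinth: cooperation gives 13 each period; deviation gives 15 once then 3 forever.
  β ≥ 2/12 = 1/6.
Both must hold, so the binding constraint is Hallstatt's: β ≥ 10/17.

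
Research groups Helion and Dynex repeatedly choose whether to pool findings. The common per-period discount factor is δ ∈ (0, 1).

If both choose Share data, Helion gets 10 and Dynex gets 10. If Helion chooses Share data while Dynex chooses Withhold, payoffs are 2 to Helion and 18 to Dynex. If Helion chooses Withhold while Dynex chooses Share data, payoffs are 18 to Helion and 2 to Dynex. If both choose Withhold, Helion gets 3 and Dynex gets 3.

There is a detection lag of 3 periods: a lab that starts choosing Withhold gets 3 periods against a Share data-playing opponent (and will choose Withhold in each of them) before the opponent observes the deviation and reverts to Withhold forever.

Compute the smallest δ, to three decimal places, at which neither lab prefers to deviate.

0.811

The best deviation is to choose Withhold for all 3 undetected periods, earning 18 each, then 3 forever once detected.
Deviation value: 18(1−δ^3)/(1−δ) + 3δ^3/(1−δ); cooperation value: 10/(1−δ).
IC: 10 ≥ 18(1−δ^3) + 3δ^3 = 18 − 15δ^3.
So δ^3 ≥ 8/15, giving δ ≥ (8/15)^(1/3) ≈ 0.811.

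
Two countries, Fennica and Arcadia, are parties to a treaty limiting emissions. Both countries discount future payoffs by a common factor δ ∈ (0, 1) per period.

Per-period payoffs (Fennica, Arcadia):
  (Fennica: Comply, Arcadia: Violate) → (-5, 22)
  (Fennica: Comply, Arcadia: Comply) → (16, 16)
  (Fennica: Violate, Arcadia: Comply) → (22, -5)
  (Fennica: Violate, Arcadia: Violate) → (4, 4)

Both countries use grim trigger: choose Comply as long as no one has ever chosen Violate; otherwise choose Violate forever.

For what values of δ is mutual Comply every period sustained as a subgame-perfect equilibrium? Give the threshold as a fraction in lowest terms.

One-period gain from deviating is 22 − 16 = 6. The loss is 16 − 4 = 12 in every subsequent period, with present value 12·δ/(1−δ).
Deviation is unprofitable when 12·δ/(1−δ) ≥ 6, i.e. δ/(1−δ) ≥ 1/2.
Equivalently δ ≥ 6/(6+12) = 1/3.

1/3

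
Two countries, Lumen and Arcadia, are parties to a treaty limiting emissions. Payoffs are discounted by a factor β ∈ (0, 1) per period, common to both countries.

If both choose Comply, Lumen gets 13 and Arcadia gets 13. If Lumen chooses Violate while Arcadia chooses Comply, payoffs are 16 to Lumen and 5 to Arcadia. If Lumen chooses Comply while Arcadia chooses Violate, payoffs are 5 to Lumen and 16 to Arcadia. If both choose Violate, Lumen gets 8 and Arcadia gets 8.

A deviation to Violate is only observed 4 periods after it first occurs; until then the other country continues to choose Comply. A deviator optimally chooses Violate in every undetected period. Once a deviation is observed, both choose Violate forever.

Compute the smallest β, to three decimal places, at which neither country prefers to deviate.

0.783

The best deviation is to choose Violate for all 4 undetected periods, earning 16 each, then 8 forever once detected.
Deviation value: 16(1−β^4)/(1−β) + 8β^4/(1−β); cooperation value: 13/(1−β).
IC: 13 ≥ 16(1−β^4) + 8β^4 = 16 − 8β^4.
So β^4 ≥ 3/8, giving β ≥ (3/8)^(1/4) ≈ 0.783.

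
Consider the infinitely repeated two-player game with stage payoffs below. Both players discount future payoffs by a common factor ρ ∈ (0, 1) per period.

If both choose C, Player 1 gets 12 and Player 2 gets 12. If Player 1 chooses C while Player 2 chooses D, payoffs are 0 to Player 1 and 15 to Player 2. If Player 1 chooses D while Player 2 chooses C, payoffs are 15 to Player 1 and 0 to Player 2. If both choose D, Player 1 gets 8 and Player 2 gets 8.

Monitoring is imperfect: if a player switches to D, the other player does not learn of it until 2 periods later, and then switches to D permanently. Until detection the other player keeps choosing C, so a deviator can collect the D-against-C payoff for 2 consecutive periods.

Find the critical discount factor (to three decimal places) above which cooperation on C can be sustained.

Deviating for the 2 undetected periods gains 15−12 = 3 per period over cooperation, then loses 12−8 = 4 per period forever once punishment starts.
Gain: 3(1 + ρ + … + ρ^1); loss: 4·ρ^2/(1−ρ).
No profitable deviation ⇔ 3(1−ρ^2) ≤ 4·ρ^2, i.e. ρ^2 ≥ 3/(3+4) = 3/7.
Hence ρ ≥ (3/7)^(1/2) ≈ 0.655.

0.655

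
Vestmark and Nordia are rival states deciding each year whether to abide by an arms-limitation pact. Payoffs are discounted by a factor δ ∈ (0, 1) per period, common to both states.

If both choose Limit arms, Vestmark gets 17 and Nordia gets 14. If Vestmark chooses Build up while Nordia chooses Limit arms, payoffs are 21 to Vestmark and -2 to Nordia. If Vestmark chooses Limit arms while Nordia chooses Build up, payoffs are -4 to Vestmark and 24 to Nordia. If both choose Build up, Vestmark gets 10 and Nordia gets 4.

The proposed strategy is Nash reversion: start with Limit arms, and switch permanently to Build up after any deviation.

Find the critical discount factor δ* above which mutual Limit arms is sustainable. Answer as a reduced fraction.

1/2

For Vestmark: deviation gain 21−17 = 4, per-period punishment loss 17−10 = 7. IC gives δ ≥ 4/11.
For Nordia: gain 10, loss 10 per period, so δ ≥ 10/20 = 1/2.
The tighter constraint is Nordia's, so cooperation needs δ ≥ 1/2.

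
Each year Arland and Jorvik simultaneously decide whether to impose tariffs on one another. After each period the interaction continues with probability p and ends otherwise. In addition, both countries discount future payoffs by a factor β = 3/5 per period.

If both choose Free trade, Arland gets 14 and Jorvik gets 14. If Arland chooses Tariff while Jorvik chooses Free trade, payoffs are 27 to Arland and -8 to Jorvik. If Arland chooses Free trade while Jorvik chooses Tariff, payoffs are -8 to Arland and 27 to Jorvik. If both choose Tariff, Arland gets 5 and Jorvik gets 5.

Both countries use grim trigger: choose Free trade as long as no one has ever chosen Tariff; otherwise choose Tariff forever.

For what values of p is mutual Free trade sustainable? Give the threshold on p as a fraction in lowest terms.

With continuation probability p and discount β, the effective per-period discount factor is βp.
Grim-trigger IC: βp ≥ (27−14)/(27−5) = 13/22.
So p ≥ (13/22)/(3/5) = 65/66.

65/66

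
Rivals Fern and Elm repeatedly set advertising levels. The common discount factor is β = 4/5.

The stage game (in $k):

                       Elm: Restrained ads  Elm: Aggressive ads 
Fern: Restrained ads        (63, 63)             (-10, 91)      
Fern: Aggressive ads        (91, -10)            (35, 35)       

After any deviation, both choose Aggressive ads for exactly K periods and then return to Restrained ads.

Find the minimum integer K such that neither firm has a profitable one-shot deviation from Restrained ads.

2

No profitable deviation requires (63−35)(β+…+β^K) ≥ 91−63, i.e. β+…+β^K ≥ 1 ≈ 1.0000.
With β = 4/5, the partial sums are K=1: 0.8000, K=2: 1.4400.
K = 2 is the first length at which the sum reaches 1.0000.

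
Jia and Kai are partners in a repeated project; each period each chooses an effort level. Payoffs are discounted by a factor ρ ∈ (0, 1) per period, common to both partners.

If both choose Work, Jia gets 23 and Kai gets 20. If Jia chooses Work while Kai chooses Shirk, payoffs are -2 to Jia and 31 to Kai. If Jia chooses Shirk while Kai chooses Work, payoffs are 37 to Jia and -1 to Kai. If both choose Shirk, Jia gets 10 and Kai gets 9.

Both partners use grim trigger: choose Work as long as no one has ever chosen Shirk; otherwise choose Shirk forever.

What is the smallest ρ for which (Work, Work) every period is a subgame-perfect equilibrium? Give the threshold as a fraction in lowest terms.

Jia's threshold: (37−23)/(37−10) = 14/27.
Kai's threshold: (31−20)/(31−9) = 1/2.
14/27 > 1/2, so Jia binds and ρ* = 14/27.

14/27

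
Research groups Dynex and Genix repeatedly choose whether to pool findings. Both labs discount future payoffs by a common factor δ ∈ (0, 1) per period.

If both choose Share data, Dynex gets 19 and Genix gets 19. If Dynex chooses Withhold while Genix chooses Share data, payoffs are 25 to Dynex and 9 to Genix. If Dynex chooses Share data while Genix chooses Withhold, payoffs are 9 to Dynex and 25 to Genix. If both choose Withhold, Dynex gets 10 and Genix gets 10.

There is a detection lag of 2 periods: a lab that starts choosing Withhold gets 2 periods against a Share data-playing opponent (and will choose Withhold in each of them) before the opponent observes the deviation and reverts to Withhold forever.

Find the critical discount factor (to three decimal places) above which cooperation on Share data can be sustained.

Deviating for the 2 undetected periods gains 25−19 = 6 per period over cooperation, then loses 19−10 = 9 per period forever once punishment starts.
Gain: 6(1 + δ + … + δ^1); loss: 9·δ^2/(1−δ).
No profitable deviation ⇔ 6(1−δ^2) ≤ 9·δ^2, i.e. δ^2 ≥ 6/(6+9) = 2/5.
Hence δ ≥ (2/5)^(1/2) ≈ 0.632.

0.632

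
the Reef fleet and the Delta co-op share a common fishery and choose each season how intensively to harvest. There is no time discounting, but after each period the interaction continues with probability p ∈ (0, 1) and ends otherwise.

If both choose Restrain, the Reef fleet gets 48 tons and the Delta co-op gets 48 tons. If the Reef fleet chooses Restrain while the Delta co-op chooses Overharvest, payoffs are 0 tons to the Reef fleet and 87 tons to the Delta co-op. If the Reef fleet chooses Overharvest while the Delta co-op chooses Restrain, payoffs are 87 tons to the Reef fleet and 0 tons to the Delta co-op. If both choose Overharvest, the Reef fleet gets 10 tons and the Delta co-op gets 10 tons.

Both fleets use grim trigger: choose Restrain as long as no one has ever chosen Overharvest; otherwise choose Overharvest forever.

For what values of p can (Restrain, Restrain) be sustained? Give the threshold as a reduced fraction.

With no time discounting, the continuation probability p plays the role of the discount factor.
Grim-trigger IC: 48/(1−p) ≥ 87 + 10p/(1−p) ⇒ p ≥ (87−48)/(87−10) = 39/77.

39/77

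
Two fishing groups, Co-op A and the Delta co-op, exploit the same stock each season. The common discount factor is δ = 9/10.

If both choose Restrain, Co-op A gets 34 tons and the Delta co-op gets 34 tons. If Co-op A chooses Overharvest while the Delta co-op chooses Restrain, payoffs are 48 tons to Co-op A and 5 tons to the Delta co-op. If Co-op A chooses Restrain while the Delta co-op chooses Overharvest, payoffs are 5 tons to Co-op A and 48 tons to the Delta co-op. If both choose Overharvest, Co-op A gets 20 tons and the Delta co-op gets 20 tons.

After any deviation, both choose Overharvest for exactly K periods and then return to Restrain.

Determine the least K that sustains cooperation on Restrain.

2

IC: δ(1−δ^K)/(1−δ) ≥ (48−34)/(34−20) = 1.
With δ = 9/10: need 1 − δ^K ≥ 1·(1−9/10)/(9/10), i.e. δ^K ≤ 0.8889.
Since (9/10)^1 = 0.9000 and (9/10)^2 = 0.8100, the smallest such K is 2.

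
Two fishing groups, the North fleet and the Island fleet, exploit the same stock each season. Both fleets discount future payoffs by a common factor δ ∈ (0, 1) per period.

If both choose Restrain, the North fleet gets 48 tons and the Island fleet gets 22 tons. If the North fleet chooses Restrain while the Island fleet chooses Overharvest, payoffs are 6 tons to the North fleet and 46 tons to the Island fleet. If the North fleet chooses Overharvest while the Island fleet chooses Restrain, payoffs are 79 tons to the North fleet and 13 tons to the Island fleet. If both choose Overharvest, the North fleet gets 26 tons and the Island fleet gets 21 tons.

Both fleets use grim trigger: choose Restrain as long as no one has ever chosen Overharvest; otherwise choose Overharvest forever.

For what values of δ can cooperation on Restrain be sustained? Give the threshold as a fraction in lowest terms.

24/25

the North fleet's threshold: (79−48)/(79−26) = 31/53.
the Island fleet's threshold: (46−22)/(46−21) = 24/25.
31/53 < 24/25, so the Island fleet binds and δ* = 24/25.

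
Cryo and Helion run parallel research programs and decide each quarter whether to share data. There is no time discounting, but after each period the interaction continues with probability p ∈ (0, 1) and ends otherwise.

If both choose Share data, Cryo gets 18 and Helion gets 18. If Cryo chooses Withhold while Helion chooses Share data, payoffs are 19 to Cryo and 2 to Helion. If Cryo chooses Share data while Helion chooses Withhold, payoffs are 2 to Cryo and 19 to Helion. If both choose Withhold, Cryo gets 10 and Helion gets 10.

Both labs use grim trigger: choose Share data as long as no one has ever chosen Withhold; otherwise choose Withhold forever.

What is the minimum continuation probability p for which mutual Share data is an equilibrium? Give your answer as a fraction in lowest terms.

With no time discounting, the continuation probability p plays the role of the discount factor.
Grim-trigger IC: 18/(1−p) ≥ 19 + 10p/(1−p) ⇒ p ≥ (19−18)/(19−10) = 1/9.

1/9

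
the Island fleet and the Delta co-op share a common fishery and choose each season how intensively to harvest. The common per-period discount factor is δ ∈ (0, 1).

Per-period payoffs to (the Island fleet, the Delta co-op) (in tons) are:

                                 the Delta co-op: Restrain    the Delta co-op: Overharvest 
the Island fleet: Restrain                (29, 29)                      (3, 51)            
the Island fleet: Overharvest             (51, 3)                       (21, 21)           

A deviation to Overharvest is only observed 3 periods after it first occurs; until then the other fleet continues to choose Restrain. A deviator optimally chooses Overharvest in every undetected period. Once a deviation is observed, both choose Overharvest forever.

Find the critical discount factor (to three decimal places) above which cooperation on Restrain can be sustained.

0.902

Deviating for the 3 undetected periods gains 51−29 = 22 per period over cooperation, then loses 29−21 = 8 per period forever once punishment starts.
Gain: 22(1 + δ + … + δ^2); loss: 8·δ^3/(1−δ).
No profitable deviation ⇔ 22(1−δ^3) ≤ 8·δ^3, i.e. δ^3 ≥ 22/(22+8) = 11/15.
Hence δ ≥ (11/15)^(1/3) ≈ 0.902.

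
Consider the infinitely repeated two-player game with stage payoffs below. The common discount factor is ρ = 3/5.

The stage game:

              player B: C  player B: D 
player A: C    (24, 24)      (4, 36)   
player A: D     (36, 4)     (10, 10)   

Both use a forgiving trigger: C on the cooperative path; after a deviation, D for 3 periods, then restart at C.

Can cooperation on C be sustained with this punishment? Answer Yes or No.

Yes

A one-shot deviation gives 36 now, then 10 for 3 periods, then back to 24.
Gain from deviating: (36−24) today; loss: (24−10) in each of the next 3 periods.
No-deviation condition: (24−10)(ρ+…+ρ^3) ≥ 36−24, i.e. ρ+…+ρ^3 ≥ 6/7.
At ρ = 3/5: ρ+…+ρ^3 = 1.1760 ≥ 0.8571.
So cooperation is sustainable.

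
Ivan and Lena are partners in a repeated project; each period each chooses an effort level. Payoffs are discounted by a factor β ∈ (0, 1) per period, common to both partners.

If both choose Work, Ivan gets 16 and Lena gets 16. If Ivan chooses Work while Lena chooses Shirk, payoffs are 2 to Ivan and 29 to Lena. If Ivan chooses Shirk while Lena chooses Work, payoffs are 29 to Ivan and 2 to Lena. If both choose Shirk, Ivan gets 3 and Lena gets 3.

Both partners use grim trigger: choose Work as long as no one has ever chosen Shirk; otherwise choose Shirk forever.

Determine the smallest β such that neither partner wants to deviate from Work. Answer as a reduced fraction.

Under grim trigger the critical discount factor is (T−C)/(T−P) with T = 29, C = 16, P = 3.
β* = (29−16)/(29−3) = 13/26 = 1/2.

1/2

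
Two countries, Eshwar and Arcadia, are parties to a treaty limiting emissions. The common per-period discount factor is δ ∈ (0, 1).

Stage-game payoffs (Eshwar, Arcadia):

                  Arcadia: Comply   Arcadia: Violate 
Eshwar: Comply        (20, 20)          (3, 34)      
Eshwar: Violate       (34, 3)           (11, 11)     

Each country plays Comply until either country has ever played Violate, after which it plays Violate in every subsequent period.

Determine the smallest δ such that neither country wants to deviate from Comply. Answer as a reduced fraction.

Under grim trigger the critical discount factor is (T−C)/(T−P) with T = 34, C = 20, P = 11.
δ* = (34−20)/(34−11) = 14/23.

14/23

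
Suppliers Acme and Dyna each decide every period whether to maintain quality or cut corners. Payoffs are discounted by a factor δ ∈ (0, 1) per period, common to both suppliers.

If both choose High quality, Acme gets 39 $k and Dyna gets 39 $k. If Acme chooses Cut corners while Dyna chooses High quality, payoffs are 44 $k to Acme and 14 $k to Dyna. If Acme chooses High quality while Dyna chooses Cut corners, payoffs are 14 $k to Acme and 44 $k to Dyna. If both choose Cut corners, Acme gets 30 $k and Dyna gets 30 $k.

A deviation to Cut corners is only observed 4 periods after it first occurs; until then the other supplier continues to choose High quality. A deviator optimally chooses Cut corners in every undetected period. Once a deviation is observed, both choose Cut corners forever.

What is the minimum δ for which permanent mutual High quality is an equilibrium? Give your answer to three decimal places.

0.773

The best deviation is to choose Cut corners for all 4 undetected periods, earning 44 each, then 30 forever once detected.
Deviation value: 44(1−δ^4)/(1−δ) + 30δ^4/(1−δ); cooperation value: 39/(1−δ).
IC: 39 ≥ 44(1−δ^4) + 30δ^4 = 44 − 14δ^4.
So δ^4 ≥ 5/14, giving δ ≥ (5/14)^(1/4) ≈ 0.773.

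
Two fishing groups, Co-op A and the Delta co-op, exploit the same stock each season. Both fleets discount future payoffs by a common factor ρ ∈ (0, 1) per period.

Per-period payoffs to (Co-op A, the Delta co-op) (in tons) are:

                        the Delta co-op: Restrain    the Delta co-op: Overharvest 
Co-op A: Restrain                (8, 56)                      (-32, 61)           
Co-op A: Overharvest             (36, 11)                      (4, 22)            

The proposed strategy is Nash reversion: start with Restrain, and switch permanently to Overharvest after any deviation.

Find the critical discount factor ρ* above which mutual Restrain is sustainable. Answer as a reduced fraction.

7/8

Co-op A's threshold: (36−8)/(36−4) = 7/8.
the Delta co-op's threshold: (61−56)/(61−22) = 5/39.
7/8 > 5/39, so Co-op A binds and ρ* = 7/8.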